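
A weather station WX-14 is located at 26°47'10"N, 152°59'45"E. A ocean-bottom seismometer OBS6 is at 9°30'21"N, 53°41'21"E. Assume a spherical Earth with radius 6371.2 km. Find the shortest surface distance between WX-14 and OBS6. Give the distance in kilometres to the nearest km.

WX-14: φ = +26.78611°, λ = +152.99583°
OBS6: φ = +9.50583°, λ = +53.68917°
Δφ = -17.2803°,  Δλ = -99.3067°
a = sin²(Δφ/2) + cos φ₁ cos φ₂ sin²(Δλ/2) = 0.533979
c = 2·arcsin(√a) = 1.638806 rad = 93.8967°
d = R·c = 6371.2 × 1.638806 = 10441.2 km

10441 km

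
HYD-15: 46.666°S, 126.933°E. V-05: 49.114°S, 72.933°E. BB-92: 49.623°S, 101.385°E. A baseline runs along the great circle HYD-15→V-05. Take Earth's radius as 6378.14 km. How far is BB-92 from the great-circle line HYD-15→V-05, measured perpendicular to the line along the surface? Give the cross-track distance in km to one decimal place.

165.2 km

δ₁₃ = central angle HYD-15→BB-92 = 0.300458 rad  (haversine)
θ₁₃ = bearing HYD-15→BB-92 = 250.733°,  θ₁₂ = bearing HYD-15→V-05 = 245.712°
dₓₜ = R·arcsin(sin δ₁₃ · sin(θ₁₃ − θ₁₂)) = 6378.14·arcsin(0.29596·sin(5.021°)) = 165.230 km
|dₓₜ| = 165.230 km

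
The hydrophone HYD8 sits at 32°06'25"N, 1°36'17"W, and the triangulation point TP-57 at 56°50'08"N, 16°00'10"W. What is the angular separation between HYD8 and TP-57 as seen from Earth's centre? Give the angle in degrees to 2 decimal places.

26.65°

HYD8: φ = +32.10694°, λ = -1.60472°
TP-57: φ = +56.83556°, λ = -16.00278°
Δφ = 24.7286°,  Δλ = -14.3981°
a = sin²(Δφ/2) + cos φ₁ cos φ₂ sin²(Δλ/2) = 0.053127
c = 2·arcsin(√a) = 0.465170 rad = 26.6523°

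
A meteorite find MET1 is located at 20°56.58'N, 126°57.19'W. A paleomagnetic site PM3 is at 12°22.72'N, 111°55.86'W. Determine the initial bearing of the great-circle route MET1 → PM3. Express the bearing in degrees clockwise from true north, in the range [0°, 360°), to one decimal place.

MET1: φ = +20.94300°, λ = -126.95317°
PM3: φ = +12.37867°, λ = -111.93100°
Δλ = 15.0222°
y = sin Δλ · cos φ₂ = 0.253167
x = cos φ₁ sin φ₂ − sin φ₁ cos φ₂ cos Δλ = -0.136989
θ = atan2(y, x) = 118.4178° → 118.4178° (mod 360°)

118.4°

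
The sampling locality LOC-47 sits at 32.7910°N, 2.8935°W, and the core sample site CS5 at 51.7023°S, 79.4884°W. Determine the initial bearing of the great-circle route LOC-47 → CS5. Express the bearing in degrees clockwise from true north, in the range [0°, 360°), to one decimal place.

219.3°

Δλ = -76.5949°
y = sin Δλ · cos φ₂ = -0.602863
x = cos φ₁ sin φ₂ − sin φ₁ cos φ₂ cos Δλ = -0.737558
θ = atan2(y, x) = -140.7382° → 219.2618° (mod 360°)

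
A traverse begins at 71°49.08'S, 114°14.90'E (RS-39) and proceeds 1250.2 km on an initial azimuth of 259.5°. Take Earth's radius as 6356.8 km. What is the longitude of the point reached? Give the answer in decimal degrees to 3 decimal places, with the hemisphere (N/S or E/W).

RS-39: φ = -71.81800°, λ = +114.24833°
δ = d/R = 1250.2/6356.8 = 0.196671 rad
φ₂ = arcsin(sin φ₁ cos δ + cos φ₁ sin δ cos θ)
   = arcsin(-0.95007·0.98072 + 0.31204·0.19541·-0.18224) = -70.53869°
λ₂ = λ₁ + atan2(sin θ sin δ cos φ₁, cos δ − sin φ₁ sin φ₂) = 79.03072°

79.031°E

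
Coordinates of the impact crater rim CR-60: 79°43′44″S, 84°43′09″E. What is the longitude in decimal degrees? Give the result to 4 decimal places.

84.7192°E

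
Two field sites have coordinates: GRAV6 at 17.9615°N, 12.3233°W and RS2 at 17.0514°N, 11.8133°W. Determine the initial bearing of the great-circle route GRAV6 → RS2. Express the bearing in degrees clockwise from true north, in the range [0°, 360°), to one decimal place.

Δλ = 0.5100°
y = sin Δλ · cos φ₂ = 0.008510
x = cos φ₁ sin φ₂ − sin φ₁ cos φ₂ cos Δλ = -0.015872
θ = atan2(y, x) = 151.8018° → 151.8018° (mod 360°)

151.8°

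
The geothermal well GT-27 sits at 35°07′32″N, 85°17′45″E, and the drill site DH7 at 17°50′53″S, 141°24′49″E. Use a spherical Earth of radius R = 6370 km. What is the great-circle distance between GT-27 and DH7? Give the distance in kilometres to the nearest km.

GT-27: φ = +35.12556°, λ = +85.29583°
DH7: φ = -17.84806°, λ = +141.41361°
Δφ = -52.9736°,  Δλ = 56.1178°
a = sin²(Δφ/2) + cos φ₁ cos φ₂ sin²(Δλ/2) = 0.371163
c = 2·arcsin(√a) = 1.310183 rad = 75.0679°
d = R·c = 6370 × 1.310183 = 8345.9 km

8346 km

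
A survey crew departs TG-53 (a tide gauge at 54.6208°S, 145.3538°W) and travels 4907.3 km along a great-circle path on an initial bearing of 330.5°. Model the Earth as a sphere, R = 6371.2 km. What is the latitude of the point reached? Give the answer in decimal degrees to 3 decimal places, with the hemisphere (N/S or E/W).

13.552°S

δ = d/R = 4907.3/6371.2 = 0.770232 rad
φ₂ = arcsin(sin φ₁ cos δ + cos φ₁ sin δ cos θ)
   = arcsin(-0.81534·0.71775 + 0.57899·0.69630·0.87036) = -13.55189°
λ₂ = λ₁ + atan2(sin θ sin δ cos φ₁, cos δ − sin φ₁ sin φ₂) = -166.00604°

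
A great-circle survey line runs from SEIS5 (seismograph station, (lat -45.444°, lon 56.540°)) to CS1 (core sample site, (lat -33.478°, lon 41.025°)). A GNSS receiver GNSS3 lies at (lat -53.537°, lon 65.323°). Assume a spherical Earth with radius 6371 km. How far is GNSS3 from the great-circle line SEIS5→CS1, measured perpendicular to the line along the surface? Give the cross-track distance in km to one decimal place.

344.1 km

δ₁₃ = central angle SEIS5→GNSS3 = 0.172543 rad  (haversine)
θ₁₃ = bearing SEIS5→GNSS3 = 148.092°,  θ₁₂ = bearing SEIS5→CS1 = 309.767°
dₓₜ = R·arcsin(sin δ₁₃ · sin(θ₁₃ − θ₁₂)) = 6371·arcsin(0.17169·sin(-161.675°)) = -344.080 km
|dₓₜ| = 344.080 km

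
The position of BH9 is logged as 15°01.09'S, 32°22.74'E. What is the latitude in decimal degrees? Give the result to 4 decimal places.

15.0182°S

15° + 1.09′/60 = 15 + 0.01817 = 15.0182°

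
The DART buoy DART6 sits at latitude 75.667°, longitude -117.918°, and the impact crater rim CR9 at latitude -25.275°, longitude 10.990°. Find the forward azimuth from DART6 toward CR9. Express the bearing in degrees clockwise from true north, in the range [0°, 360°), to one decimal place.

57.7°

Δλ = 128.9080°
y = sin Δλ · cos φ₂ = 0.703662
x = cos φ₁ sin φ₂ − sin φ₁ cos φ₂ cos Δλ = 0.444570
θ = atan2(y, x) = 57.7155° → 57.7155° (mod 360°)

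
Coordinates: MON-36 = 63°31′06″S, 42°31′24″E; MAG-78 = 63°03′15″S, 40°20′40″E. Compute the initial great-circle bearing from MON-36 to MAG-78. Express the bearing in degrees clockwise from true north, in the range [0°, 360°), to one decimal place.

294.4°

MON-36: φ = -63.51833°, λ = +42.52333°
MAG-78: φ = -63.05417°, λ = +40.34444°
Δλ = -2.1789°
y = sin Δλ · cos φ₂ = -0.017229
x = cos φ₁ sin φ₂ − sin φ₁ cos φ₂ cos Δλ = 0.007808
θ = atan2(y, x) = -65.6202° → 294.3798° (mod 360°)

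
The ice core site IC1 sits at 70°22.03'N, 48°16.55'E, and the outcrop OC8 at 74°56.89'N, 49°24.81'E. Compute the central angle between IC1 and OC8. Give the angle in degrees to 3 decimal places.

4.593°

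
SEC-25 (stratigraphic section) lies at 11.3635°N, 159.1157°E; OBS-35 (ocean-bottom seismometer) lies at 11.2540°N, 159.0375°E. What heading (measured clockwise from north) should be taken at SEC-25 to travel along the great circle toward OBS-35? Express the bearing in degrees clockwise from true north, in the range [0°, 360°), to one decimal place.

Δλ = -0.0782°
y = sin Δλ · cos φ₂ = -0.001339
x = cos φ₁ sin φ₂ − sin φ₁ cos φ₂ cos Δλ = -0.001911
θ = atan2(y, x) = -144.9892° → 215.0108° (mod 360°)

215.0°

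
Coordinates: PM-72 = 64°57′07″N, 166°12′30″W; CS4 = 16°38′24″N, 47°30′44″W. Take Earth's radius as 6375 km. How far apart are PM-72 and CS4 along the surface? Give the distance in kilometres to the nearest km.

PM-72: φ = +64.95194°, λ = -166.20833°
CS4: φ = +16.64000°, λ = -47.51222°
Δφ = -48.3119°,  Δλ = 118.6961°
a = sin²(Δφ/2) + cos φ₁ cos φ₂ sin²(Δλ/2) = 0.467676
c = 2·arcsin(√a) = 1.506103 rad = 86.2933°
d = R·c = 6375 × 1.506103 = 9601.4 km

9601 km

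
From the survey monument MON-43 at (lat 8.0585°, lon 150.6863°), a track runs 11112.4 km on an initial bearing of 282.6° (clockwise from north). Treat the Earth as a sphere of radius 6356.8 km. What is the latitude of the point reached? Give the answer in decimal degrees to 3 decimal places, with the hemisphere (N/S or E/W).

δ = d/R = 11112.4/6356.8 = 1.748112 rad
φ₂ = arcsin(sin φ₁ cos δ + cos φ₁ sin δ cos θ)
   = arcsin(0.14018·-0.17639 + 0.99013·0.98432·0.21814) = 10.82884°
λ₂ = λ₁ + atan2(sin θ sin δ cos φ₁, cos δ − sin φ₁ sin φ₂) = 48.65422°

10.829°N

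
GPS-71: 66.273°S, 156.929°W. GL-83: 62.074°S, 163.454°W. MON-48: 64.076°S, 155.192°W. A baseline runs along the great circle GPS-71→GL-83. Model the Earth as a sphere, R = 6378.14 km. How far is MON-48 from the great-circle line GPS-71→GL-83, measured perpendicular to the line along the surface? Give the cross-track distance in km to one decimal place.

214.2 km

δ₁₃ = central angle GPS-71→MON-48 = 0.040398 rad  (haversine)
θ₁₃ = bearing GPS-71→MON-48 = 19.154°,  θ₁₂ = bearing GPS-71→GL-83 = 322.929°
dₓₜ = R·arcsin(sin δ₁₃ · sin(θ₁₃ − θ₁₂)) = 6378.14·arcsin(0.04039·sin(-303.775°)) = 214.162 km
|dₓₜ| = 214.162 km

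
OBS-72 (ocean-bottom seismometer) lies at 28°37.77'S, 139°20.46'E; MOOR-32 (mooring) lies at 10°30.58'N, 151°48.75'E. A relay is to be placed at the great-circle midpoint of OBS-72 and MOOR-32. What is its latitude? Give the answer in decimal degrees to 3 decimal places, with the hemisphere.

OBS-72: φ = -28.62950°, λ = +139.34100°
MOOR-32: φ = +10.50967°, λ = +151.81250°
Bx = cos φ₂ cos Δλ = 0.960024,  By = cos φ₂ sin Δλ = 0.212331
φₘ = atan2(sin φ₁ + sin φ₂, √((cos φ₁ + Bx)² + By²)) = -9.11277°
λₘ = λ₁ + atan2(By, cos φ₁ + Bx) = 145.93162°

9.113°S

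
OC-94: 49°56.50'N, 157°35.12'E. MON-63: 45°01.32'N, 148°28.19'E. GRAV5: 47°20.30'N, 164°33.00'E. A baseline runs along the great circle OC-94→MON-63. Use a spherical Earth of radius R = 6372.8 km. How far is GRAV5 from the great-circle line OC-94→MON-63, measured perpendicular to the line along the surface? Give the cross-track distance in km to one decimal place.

518.9 km

OC-94: φ = +49.94167°, λ = +157.58533°
MON-63: φ = +45.02200°, λ = +148.46983°
GRAV5: φ = +47.33833°, λ = +164.55000°
δ₁₃ = central angle OC-94→GRAV5 = 0.092230 rad  (haversine)
θ₁₃ = bearing OC-94→GRAV5 = 116.848°,  θ₁₂ = bearing OC-94→MON-63 = 234.823°
dₓₜ = R·arcsin(sin δ₁₃ · sin(θ₁₃ − θ₁₂)) = 6372.8·arcsin(0.09210·sin(-117.975°)) = -518.921 km
|dₓₜ| = 518.921 km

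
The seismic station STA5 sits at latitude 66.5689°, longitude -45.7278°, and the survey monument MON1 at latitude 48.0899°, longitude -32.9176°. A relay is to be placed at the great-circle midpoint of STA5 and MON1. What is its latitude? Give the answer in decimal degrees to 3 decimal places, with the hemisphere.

Bx = cos φ₂ cos Δλ = 0.651338,  By = cos φ₂ sin Δλ = 0.148102
φₘ = atan2(sin φ₁ + sin φ₂, √((cos φ₁ + Bx)² + By²)) = 57.48168°
λₘ = λ₁ + atan2(By, cos φ₁ + Bx) = -37.69153°

57.482°N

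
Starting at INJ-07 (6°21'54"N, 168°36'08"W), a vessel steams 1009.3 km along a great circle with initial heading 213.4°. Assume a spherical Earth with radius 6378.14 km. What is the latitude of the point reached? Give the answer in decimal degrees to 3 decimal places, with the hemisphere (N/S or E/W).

1.219°S

INJ-07: φ = +6.36500°, λ = -168.60222°
δ = d/R = 1009.3/6378.14 = 0.158244 rad
φ₂ = arcsin(sin φ₁ cos δ + cos φ₁ sin δ cos θ)
   = arcsin(0.11086·0.98751 + 0.99384·0.15758·-0.83485) = -1.21883°
λ₂ = λ₁ + atan2(sin θ sin δ cos φ₁, cos δ − sin φ₁ sin φ₂) = -173.57984°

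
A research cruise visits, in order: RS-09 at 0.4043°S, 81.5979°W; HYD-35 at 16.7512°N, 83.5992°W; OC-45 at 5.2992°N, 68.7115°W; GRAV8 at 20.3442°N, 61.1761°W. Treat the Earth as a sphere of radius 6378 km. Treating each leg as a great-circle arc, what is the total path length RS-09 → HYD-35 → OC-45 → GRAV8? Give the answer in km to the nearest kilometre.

RS-09→HYD-35: c = 0.301394 rad, d = 1922.29 km
HYD-35→OC-45: c = 0.323639 rad, d = 2064.17 km
OC-45→GRAV8: c = 0.292036 rad, d = 1862.61 km
Total = 1922.29 + 2064.17 + 1862.61 = 5849.07 km

5849 km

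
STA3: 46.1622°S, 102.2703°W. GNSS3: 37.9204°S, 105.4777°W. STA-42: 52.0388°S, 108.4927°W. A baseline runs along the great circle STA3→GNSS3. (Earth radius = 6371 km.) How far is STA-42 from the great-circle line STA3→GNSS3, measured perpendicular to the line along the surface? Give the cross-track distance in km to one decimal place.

604.6 km

δ₁₃ = central angle STA3→STA-42 = 0.124702 rad  (haversine)
θ₁₃ = bearing STA3→STA-42 = 212.415°,  θ₁₂ = bearing STA3→GNSS3 = 342.786°
dₓₜ = R·arcsin(sin δ₁₃ · sin(θ₁₃ − θ₁₂)) = 6371·arcsin(0.12438·sin(-130.371°)) = -604.624 km
|dₓₜ| = 604.624 km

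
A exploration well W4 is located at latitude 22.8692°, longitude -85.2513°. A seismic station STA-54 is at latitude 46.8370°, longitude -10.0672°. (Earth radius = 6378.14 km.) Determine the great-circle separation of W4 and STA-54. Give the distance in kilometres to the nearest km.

7080 km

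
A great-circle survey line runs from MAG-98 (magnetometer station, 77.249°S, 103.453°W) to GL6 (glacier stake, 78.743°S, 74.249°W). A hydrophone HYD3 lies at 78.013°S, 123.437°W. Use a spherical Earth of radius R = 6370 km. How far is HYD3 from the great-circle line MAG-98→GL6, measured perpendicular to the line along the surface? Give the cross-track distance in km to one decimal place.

355.1 km

δ₁₃ = central angle MAG-98→HYD3 = 0.075503 rad  (haversine)
θ₁₃ = bearing MAG-98→HYD3 = 250.217°,  θ₁₂ = bearing MAG-98→GL6 = 117.826°
dₓₜ = R·arcsin(sin δ₁₃ · sin(θ₁₃ − θ₁₂)) = 6370·arcsin(0.07543·sin(132.390°)) = 355.065 km
|dₓₜ| = 355.065 km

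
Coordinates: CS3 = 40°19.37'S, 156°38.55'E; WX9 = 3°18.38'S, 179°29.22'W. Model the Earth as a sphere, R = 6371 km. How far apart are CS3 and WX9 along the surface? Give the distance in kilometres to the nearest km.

CS3: φ = -40.32283°, λ = +156.64250°
WX9: φ = -3.30633°, λ = -179.48700°
Δφ = 37.0165°,  Δλ = 23.8705°
a = sin²(Δφ/2) + cos φ₁ cos φ₂ sin²(Δλ/2) = 0.133322
c = 2·arcsin(√a) = 0.747551 rad = 42.8315°
d = R·c = 6371 × 0.747551 = 4762.6 km

4763 km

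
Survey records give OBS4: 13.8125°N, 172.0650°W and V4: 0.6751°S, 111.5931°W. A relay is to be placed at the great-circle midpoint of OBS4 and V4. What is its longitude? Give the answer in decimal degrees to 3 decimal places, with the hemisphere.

141.340°W

Bx = cos φ₂ cos Δλ = 0.492816,  By = cos φ₂ sin Δλ = 0.870054
φₘ = atan2(sin φ₁ + sin φ₂, √((cos φ₁ + Bx)² + By²)) = 7.59149°
λₘ = λ₁ + atan2(By, cos φ₁ + Bx) = -141.34028°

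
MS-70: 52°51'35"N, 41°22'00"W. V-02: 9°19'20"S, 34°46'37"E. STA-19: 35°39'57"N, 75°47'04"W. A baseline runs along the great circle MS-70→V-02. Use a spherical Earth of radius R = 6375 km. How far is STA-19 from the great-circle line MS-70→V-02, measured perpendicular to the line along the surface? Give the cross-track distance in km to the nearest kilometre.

1983 km

MS-70: φ = +52.85972°, λ = -41.36667°
V-02: φ = -9.32222°, λ = +34.77694°
STA-19: φ = +35.66583°, λ = -75.78444°
δ₁₃ = central angle MS-70→STA-19 = 0.516732 rad  (haversine)
θ₁₃ = bearing MS-70→STA-19 = 248.355°,  θ₁₂ = bearing MS-70→V-02 = 106.632°
dₓₜ = R·arcsin(sin δ₁₃ · sin(θ₁₃ − θ₁₂)) = 6375·arcsin(0.49404·sin(141.723°)) = 1982.812 km
|dₓₜ| = 1982.812 km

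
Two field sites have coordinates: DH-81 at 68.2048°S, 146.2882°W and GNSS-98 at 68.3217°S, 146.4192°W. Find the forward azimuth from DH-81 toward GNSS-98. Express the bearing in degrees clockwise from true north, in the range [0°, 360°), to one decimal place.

Δλ = -0.1310°
y = sin Δλ · cos φ₂ = -0.000845
x = cos φ₁ sin φ₂ − sin φ₁ cos φ₂ cos Δλ = -0.002041
θ = atan2(y, x) = -157.5218° → 202.4782° (mod 360°)

202.5°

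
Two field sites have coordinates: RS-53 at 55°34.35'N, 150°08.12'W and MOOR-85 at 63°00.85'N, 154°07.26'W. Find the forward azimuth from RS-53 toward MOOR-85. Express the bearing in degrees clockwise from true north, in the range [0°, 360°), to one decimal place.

346.4°

RS-53: φ = +55.57250°, λ = -150.13533°
MOOR-85: φ = +63.01417°, λ = -154.12100°
Δλ = -3.9857°
y = sin Δλ · cos φ₂ = -0.031540
x = cos φ₁ sin φ₂ − sin φ₁ cos φ₂ cos Δλ = 0.130422
θ = atan2(y, x) = -13.5949° → 346.4051° (mod 360°)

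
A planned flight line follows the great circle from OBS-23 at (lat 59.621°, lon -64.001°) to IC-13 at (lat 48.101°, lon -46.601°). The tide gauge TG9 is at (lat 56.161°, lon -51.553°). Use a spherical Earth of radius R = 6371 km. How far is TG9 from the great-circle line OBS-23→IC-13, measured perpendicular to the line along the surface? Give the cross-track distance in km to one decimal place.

265.3 km

δ₁₃ = central angle OBS-23→TG9 = 0.130038 rad  (haversine)
θ₁₃ = bearing OBS-23→TG9 = 112.230°,  θ₁₂ = bearing OBS-23→IC-13 = 130.958°
dₓₜ = R·arcsin(sin δ₁₃ · sin(θ₁₃ − θ₁₂)) = 6371·arcsin(0.12967·sin(-18.728°)) = -265.333 km
|dₓₜ| = 265.333 km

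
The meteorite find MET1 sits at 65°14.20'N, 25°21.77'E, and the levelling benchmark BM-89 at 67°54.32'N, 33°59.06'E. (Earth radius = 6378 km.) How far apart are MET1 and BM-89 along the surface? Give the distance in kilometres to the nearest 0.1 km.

MET1: φ = +65.23667°, λ = +25.36283°
BM-89: φ = +67.90533°, λ = +33.98433°
Δφ = 2.6687°,  Δλ = 8.6215°
a = sin²(Δφ/2) + cos φ₁ cos φ₂ sin²(Δλ/2) = 0.001432
c = 2·arcsin(√a) = 0.075713 rad = 4.3380°
d = R·c = 6378 × 0.075713 = 482.9 km

482.9 km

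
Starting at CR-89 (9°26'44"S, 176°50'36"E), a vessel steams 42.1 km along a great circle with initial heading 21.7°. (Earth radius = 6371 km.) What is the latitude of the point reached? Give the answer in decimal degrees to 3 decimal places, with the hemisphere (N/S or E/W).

CR-89: φ = -9.44556°, λ = +176.84333°
δ = d/R = 42.1/6371 = 0.006608 rad
φ₂ = arcsin(sin φ₁ cos δ + cos φ₁ sin δ cos θ)
   = arcsin(-0.16411·0.99998 + 0.98644·0.00661·0.92913) = -9.09374°
λ₂ = λ₁ + atan2(sin θ sin δ cos φ₁, cos δ − sin φ₁ sin φ₂) = 176.98511°

9.094°S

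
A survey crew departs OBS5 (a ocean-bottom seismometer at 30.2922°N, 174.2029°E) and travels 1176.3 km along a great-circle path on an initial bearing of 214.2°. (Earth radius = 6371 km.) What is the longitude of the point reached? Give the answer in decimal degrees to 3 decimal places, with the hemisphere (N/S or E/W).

δ = d/R = 1176.3/6371 = 0.184633 rad
φ₂ = arcsin(sin φ₁ cos δ + cos φ₁ sin δ cos θ)
   = arcsin(0.50441·0.98300 + 0.86346·0.18359·-0.82708) = 21.39084°
λ₂ = λ₁ + atan2(sin θ sin δ cos φ₁, cos δ − sin φ₁ sin φ₂) = 167.84002°

167.840°E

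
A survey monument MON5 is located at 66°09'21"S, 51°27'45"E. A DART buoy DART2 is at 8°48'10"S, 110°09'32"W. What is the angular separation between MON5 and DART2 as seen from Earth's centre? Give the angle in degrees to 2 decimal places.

103.84°

MON5: φ = -66.15583°, λ = +51.46250°
DART2: φ = -8.80278°, λ = -110.15889°
Δφ = 57.3531°,  Δλ = -161.6214°
a = sin²(Δφ/2) + cos φ₁ cos φ₂ sin²(Δλ/2) = 0.619570
c = 2·arcsin(√a) = 1.812277 rad = 103.8358°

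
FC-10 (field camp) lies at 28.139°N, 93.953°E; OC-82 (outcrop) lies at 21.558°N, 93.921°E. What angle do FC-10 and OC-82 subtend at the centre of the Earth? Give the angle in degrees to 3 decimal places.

Δφ = -6.5810°,  Δλ = -0.0320°
a = sin²(Δφ/2) + cos φ₁ cos φ₂ sin²(Δλ/2) = 0.003295
c = 2·arcsin(√a) = 0.114861 rad = 6.5811°

6.581°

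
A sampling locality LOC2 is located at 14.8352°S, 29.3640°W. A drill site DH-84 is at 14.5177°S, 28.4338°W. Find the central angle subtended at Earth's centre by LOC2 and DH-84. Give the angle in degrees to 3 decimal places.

Δφ = 0.3175°,  Δλ = 0.9302°
a = sin²(Δφ/2) + cos φ₁ cos φ₂ sin²(Δλ/2) = 0.000069
c = 2·arcsin(√a) = 0.016654 rad = 0.9542°

0.954°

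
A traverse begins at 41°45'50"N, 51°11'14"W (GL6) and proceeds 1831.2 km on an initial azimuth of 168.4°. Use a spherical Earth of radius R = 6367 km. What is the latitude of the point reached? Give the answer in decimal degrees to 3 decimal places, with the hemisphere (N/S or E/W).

25.559°N

GL6: φ = +41.76389°, λ = -51.18722°
δ = d/R = 1831.2/6367 = 0.287608 rad
φ₂ = arcsin(sin φ₁ cos δ + cos φ₁ sin δ cos θ)
   = arcsin(0.66606·0.95893 + 0.74590·0.28366·-0.97958) = 25.55931°
λ₂ = λ₁ + atan2(sin θ sin δ cos φ₁, cos δ − sin φ₁ sin φ₂) = -47.56229°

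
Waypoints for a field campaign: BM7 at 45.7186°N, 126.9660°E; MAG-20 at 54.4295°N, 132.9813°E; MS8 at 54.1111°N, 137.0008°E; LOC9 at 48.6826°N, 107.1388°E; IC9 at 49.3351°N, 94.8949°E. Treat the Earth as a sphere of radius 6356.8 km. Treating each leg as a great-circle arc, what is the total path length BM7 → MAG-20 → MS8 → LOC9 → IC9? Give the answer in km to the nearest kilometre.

BM7→MAG-20: c = 0.166150 rad, d = 1056.18 km
MAG-20→MS8: c = 0.041336 rad, d = 262.77 km
MS8→LOC9: c = 0.335861 rad, d = 2135.00 km
LOC9→IC9: c = 0.140479 rad, d = 893.00 km
Total = 1056.18 + 262.77 + 2135.00 + 893.00 = 4346.94 km

4347 km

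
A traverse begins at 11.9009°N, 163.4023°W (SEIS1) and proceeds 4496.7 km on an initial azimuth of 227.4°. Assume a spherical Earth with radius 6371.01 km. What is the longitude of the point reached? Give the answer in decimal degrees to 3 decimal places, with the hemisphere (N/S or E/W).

166.844°E

δ = d/R = 4496.7/6371.01 = 0.705806 rad
φ₂ = arcsin(sin φ₁ cos δ + cos φ₁ sin δ cos θ)
   = arcsin(0.20622·0.76109 + 0.97851·0.64865·-0.67688) = -15.82295°
λ₂ = λ₁ + atan2(sin θ sin δ cos φ₁, cos δ − sin φ₁ sin φ₂) = 166.84403°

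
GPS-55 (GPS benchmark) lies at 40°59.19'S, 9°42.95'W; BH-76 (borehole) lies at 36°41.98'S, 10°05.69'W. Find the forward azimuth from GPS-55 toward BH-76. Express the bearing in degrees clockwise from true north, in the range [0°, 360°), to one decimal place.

355.9°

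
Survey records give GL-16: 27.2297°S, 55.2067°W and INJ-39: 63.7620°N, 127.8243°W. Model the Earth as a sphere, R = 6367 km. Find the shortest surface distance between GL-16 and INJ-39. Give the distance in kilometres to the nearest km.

11894 km

Δφ = 90.9917°,  Δλ = -72.6176°
a = sin²(Δφ/2) + cos φ₁ cos φ₂ sin²(Δλ/2) = 0.646487
c = 2·arcsin(√a) = 1.868133 rad = 107.0361°
d = R·c = 6367 × 1.868133 = 11894.4 km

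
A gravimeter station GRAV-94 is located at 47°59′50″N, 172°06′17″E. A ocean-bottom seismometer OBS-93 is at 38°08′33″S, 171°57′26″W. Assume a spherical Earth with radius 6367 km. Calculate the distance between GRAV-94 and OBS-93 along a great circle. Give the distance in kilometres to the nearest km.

GRAV-94: φ = +47.99722°, λ = +172.10472°
OBS-93: φ = -38.14250°, λ = -171.95722°
Δφ = -86.1397°,  Δλ = 15.9381°
a = sin²(Δφ/2) + cos φ₁ cos φ₂ sin²(Δλ/2) = 0.476454
c = 2·arcsin(√a) = 1.523686 rad = 87.3008°
d = R·c = 6367 × 1.523686 = 9701.3 km

9701 km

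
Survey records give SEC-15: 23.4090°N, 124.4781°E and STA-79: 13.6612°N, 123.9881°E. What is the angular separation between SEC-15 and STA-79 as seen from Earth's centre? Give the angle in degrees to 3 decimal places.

9.759°

Δφ = -9.7478°,  Δλ = -0.4900°
a = sin²(Δφ/2) + cos φ₁ cos φ₂ sin²(Δλ/2) = 0.007235
c = 2·arcsin(√a) = 0.170324 rad = 9.7588°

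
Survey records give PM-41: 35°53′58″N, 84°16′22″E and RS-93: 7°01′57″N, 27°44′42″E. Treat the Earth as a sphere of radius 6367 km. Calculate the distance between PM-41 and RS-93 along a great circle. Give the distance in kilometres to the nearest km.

PM-41: φ = +35.89944°, λ = +84.27278°
RS-93: φ = +7.03250°, λ = +27.74500°
Δφ = -28.8669°,  Δλ = -56.5278°
a = sin²(Δφ/2) + cos φ₁ cos φ₂ sin²(Δλ/2) = 0.242402
c = 2·arcsin(√a) = 1.029560 rad = 58.9894°
d = R·c = 6367 × 1.029560 = 6555.2 km

6555 km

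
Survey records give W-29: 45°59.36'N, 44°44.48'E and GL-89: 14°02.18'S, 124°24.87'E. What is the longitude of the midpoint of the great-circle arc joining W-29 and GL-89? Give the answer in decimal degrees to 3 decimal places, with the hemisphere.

W-29: φ = +45.98933°, λ = +44.74133°
GL-89: φ = -14.03633°, λ = +124.41450°
Bx = cos φ₂ cos Δλ = 0.173911,  By = cos φ₂ sin Δλ = 0.954427
φₘ = atan2(sin φ₁ + sin φ₂, √((cos φ₁ + Bx)² + By²)) = 20.27173°
λₘ = λ₁ + atan2(By, cos φ₁ + Bx) = 92.43342°

92.433°E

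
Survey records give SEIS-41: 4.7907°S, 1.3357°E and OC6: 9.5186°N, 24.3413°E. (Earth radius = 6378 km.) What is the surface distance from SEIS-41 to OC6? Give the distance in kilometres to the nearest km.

Δφ = 14.3093°,  Δλ = 23.0056°
a = sin²(Δφ/2) + cos φ₁ cos φ₂ sin²(Δλ/2) = 0.054594
c = 2·arcsin(√a) = 0.471669 rad = 27.0246°
d = R·c = 6378 × 0.471669 = 3008.3 km

3008 km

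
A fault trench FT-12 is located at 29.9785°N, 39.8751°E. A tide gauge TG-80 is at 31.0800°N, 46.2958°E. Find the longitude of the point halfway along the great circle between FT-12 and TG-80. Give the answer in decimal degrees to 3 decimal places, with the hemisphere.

43.067°E

Bx = cos φ₂ cos Δλ = 0.851075,  By = cos φ₂ sin Δλ = 0.095775
φₘ = atan2(sin φ₁ + sin φ₂, √((cos φ₁ + Bx)² + By²)) = 30.56864°
λₘ = λ₁ + atan2(By, cos φ₁ + Bx) = 43.06723°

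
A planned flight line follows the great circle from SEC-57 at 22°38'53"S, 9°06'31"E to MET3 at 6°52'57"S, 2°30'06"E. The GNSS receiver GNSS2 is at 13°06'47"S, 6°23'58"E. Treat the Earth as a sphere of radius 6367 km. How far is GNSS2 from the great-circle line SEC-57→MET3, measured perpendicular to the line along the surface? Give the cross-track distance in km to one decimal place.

SEC-57: φ = -22.64806°, λ = +9.10861°
MET3: φ = -6.88250°, λ = +2.50167°
GNSS2: φ = -13.11306°, λ = +6.39944°
δ₁₃ = central angle SEC-57→GNSS2 = 0.172376 rad  (haversine)
θ₁₃ = bearing SEC-57→GNSS2 = 344.432°,  θ₁₂ = bearing SEC-57→MET3 = 337.004°
dₓₜ = R·arcsin(sin δ₁₃ · sin(θ₁₃ − θ₁₂)) = 6367·arcsin(0.17152·sin(7.428°)) = 141.190 km
|dₓₜ| = 141.190 km

141.2 km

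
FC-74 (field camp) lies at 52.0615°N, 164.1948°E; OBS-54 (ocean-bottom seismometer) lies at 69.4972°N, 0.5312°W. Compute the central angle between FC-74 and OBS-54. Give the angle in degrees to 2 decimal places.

Δφ = 17.4357°,  Δλ = -164.7260°
a = sin²(Δφ/2) + cos φ₁ cos φ₂ sin²(Δλ/2) = 0.234511
c = 2·arcsin(√a) = 1.011042 rad = 57.9284°

57.93°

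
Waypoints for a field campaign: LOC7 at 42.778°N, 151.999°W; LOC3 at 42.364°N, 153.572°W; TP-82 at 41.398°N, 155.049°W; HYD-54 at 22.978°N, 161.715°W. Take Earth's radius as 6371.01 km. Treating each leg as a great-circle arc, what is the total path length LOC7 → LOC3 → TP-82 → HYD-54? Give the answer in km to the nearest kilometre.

2440 km

LOC7→LOC3: c = 0.021470 rad, d = 136.79 km
LOC3→TP-82: c = 0.025546 rad, d = 162.75 km
TP-82→HYD-54: c = 0.335952 rad, d = 2140.35 km
Total = 136.79 + 162.75 + 2140.35 = 2439.89 km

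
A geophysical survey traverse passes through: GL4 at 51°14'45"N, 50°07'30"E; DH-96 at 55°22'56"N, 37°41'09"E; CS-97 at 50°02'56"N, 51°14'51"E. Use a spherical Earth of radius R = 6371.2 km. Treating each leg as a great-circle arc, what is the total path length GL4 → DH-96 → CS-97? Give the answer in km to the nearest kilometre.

GL4: φ = +51.24583°, λ = +50.12500°
DH-96: φ = +55.38222°, λ = +37.68583°
CS-97: φ = +50.04889°, λ = +51.24750°
GL4→DH-96: c = 0.148141 rad, d = 943.84 km
DH-96→CS-97: c = 0.170503 rad, d = 1086.31 km
Total = 943.84 + 1086.31 = 2030.15 km

2030 km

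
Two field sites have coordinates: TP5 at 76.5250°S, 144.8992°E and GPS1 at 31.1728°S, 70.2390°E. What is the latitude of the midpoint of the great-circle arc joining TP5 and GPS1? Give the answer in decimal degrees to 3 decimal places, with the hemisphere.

57.635°S

Bx = cos φ₂ cos Δλ = 0.226346,  By = cos φ₂ sin Δλ = -0.825128
φₘ = atan2(sin φ₁ + sin φ₂, √((cos φ₁ + Bx)² + By²)) = -57.63459°
λₘ = λ₁ + atan2(By, cos φ₁ + Bx) = 84.00484°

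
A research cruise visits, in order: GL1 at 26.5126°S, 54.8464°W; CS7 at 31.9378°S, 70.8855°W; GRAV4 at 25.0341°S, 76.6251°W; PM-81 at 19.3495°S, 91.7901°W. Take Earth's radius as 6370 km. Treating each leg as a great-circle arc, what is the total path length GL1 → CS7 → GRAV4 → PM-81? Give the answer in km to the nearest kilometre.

GL1→CS7: c = 0.261666 rad, d = 1666.81 km
CS7→GRAV4: c = 0.149169 rad, d = 950.21 km
GRAV4→PM-81: c = 0.264159 rad, d = 1682.69 km
Total = 1666.81 + 950.21 + 1682.69 = 4299.71 km

4300 km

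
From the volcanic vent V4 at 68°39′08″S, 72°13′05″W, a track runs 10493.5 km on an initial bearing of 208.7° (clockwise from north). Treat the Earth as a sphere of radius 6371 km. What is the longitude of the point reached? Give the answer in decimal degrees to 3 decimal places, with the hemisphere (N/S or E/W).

V4: φ = -68.65222°, λ = -72.21806°
δ = d/R = 10493.5/6371 = 1.647073 rad
φ₂ = arcsin(sin φ₁ cos δ + cos φ₁ sin δ cos θ)
   = arcsin(-0.93139·-0.07620 + 0.36403·0.99709·-0.87715) = -14.32391°
λ₂ = λ₁ + atan2(sin θ sin δ cos φ₁, cos δ − sin φ₁ sin φ₂) = 137.39832°

137.398°E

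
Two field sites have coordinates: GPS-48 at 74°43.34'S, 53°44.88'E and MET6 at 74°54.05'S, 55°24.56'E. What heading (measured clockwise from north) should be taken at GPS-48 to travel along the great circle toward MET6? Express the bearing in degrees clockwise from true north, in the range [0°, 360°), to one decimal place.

113.1°

GPS-48: φ = -74.72233°, λ = +53.74800°
MET6: φ = -74.90083°, λ = +55.40933°
Δλ = 1.6613°
y = sin Δλ · cos φ₂ = 0.007552
x = cos φ₁ sin φ₂ − sin φ₁ cos φ₂ cos Δλ = -0.003221
θ = atan2(y, x) = 113.0988° → 113.0988° (mod 360°)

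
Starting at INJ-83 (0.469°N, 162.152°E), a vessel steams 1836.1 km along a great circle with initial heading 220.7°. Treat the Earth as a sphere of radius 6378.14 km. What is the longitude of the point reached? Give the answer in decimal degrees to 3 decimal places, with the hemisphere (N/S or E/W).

151.243°E

δ = d/R = 1836.1/6378.14 = 0.287874 rad
φ₂ = arcsin(sin φ₁ cos δ + cos φ₁ sin δ cos θ)
   = arcsin(0.00819·0.95885 + 0.99997·0.28391·-0.75813) = -11.96940°
λ₂ = λ₁ + atan2(sin θ sin δ cos φ₁, cos δ − sin φ₁ sin φ₂) = 151.24271°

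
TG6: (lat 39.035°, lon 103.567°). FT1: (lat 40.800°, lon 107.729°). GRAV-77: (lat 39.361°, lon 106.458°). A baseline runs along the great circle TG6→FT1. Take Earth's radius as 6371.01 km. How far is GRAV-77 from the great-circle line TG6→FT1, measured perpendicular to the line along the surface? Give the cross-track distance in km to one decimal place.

δ₁₃ = central angle TG6→GRAV-77 = 0.039513 rad  (haversine)
θ₁₃ = bearing TG6→GRAV-77 = 80.809°,  θ₁₂ = bearing TG6→FT1 = 59.737°
dₓₜ = R·arcsin(sin δ₁₃ · sin(θ₁₃ − θ₁₂)) = 6371.01·arcsin(0.03950·sin(21.073°)) = 90.492 km
|dₓₜ| = 90.492 km

90.5 km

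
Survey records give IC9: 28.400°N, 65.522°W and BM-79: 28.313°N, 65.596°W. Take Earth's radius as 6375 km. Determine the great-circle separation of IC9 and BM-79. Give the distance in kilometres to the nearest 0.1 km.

12.1 km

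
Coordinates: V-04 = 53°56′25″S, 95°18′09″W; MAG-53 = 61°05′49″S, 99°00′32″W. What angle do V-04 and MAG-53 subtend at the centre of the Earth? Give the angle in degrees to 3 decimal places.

V-04: φ = -53.94028°, λ = -95.30250°
MAG-53: φ = -61.09694°, λ = -99.00889°
Δφ = -7.1567°,  Δλ = -3.7064°
a = sin²(Δφ/2) + cos φ₁ cos φ₂ sin²(Δλ/2) = 0.004193
c = 2·arcsin(√a) = 0.129596 rad = 7.4253°

7.425°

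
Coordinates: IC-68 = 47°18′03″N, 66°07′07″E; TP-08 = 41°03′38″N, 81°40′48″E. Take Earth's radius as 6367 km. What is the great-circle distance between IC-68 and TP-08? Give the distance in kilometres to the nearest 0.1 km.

1417.2 km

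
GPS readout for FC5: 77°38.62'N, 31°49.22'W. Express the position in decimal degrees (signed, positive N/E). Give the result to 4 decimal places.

+77.6437°, -31.8203°

lat: 77.6437° N → +77.6437°
lon: 31.8203° W → -31.8203°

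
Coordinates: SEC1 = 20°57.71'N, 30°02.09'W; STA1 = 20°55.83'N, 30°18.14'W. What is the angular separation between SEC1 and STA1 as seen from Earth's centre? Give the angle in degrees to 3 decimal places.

SEC1: φ = +20.96183°, λ = -30.03483°
STA1: φ = +20.93050°, λ = -30.30233°
Δφ = -0.0313°,  Δλ = -0.2675°
a = sin²(Δφ/2) + cos φ₁ cos φ₂ sin²(Δλ/2) = 0.000005
c = 2·arcsin(√a) = 0.004394 rad = 0.2518°

0.252°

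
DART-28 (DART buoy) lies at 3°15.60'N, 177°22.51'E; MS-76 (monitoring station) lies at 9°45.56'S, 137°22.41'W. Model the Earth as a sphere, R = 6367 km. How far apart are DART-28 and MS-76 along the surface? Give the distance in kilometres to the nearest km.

5214 km

DART-28: φ = +3.26000°, λ = +177.37517°
MS-76: φ = -9.75933°, λ = -137.37350°
Δφ = -13.0193°,  Δλ = 45.2513°
a = sin²(Δφ/2) + cos φ₁ cos φ₂ sin²(Δλ/2) = 0.158476
c = 2·arcsin(√a) = 0.818869 rad = 46.9177°
d = R·c = 6367 × 0.818869 = 5213.7 km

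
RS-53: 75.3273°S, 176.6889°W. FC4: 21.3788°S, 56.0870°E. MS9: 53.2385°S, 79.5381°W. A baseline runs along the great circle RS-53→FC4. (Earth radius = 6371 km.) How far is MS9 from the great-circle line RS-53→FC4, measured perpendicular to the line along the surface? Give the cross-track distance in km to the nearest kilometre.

4065 km

δ₁₃ = central angle RS-53→MS9 = 0.713407 rad  (haversine)
θ₁₃ = bearing RS-53→MS9 = 114.848°,  θ₁₂ = bearing RS-53→FC4 = 229.322°
dₓₜ = R·arcsin(sin δ₁₃ · sin(θ₁₃ − θ₁₂)) = 6371·arcsin(0.65441·sin(-114.474°)) = -4064.884 km
|dₓₜ| = 4064.884 km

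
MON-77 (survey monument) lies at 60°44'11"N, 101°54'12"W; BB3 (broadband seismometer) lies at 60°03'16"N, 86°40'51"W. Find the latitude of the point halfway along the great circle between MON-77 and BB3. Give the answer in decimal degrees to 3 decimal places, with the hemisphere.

60.613°N

MON-77: φ = +60.73639°, λ = -101.90333°
BB3: φ = +60.05444°, λ = -86.68083°
Bx = cos φ₂ cos Δλ = 0.481662,  By = cos φ₂ sin Δλ = 0.131068
φₘ = atan2(sin φ₁ + sin φ₂, √((cos φ₁ + Bx)² + By²)) = 60.61268°
λₘ = λ₁ + atan2(By, cos φ₁ + Bx) = -94.21189°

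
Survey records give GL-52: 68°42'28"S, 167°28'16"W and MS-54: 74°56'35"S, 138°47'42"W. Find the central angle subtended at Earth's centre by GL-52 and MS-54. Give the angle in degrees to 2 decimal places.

GL-52: φ = -68.70778°, λ = -167.47111°
MS-54: φ = -74.94306°, λ = -138.79500°
Δφ = -6.2353°,  Δλ = 28.6761°
a = sin²(Δφ/2) + cos φ₁ cos φ₂ sin²(Δλ/2) = 0.008743
c = 2·arcsin(√a) = 0.187281 rad = 10.7304°

10.73°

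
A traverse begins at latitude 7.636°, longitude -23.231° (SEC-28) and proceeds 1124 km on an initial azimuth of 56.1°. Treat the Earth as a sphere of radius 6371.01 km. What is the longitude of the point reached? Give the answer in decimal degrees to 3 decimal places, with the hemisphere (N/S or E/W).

δ = d/R = 1124/6371.01 = 0.176424 rad
φ₂ = arcsin(sin φ₁ cos δ + cos φ₁ sin δ cos θ)
   = arcsin(0.13288·0.98448 + 0.99113·0.17551·0.55775) = 13.16985°
λ₂ = λ₁ + atan2(sin θ sin δ cos φ₁, cos δ − sin φ₁ sin φ₂) = -14.62663°

14.627°W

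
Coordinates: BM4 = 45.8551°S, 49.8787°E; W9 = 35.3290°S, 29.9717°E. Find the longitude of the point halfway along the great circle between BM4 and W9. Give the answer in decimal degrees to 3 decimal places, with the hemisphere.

39.132°E

Bx = cos φ₂ cos Δλ = 0.767095,  By = cos φ₂ sin Δλ = -0.277791
φₘ = atan2(sin φ₁ + sin φ₂, √((cos φ₁ + Bx)² + By²)) = -41.01915°
λₘ = λ₁ + atan2(By, cos φ₁ + Bx) = 39.13161°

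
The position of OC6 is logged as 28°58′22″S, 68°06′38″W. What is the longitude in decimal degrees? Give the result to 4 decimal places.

68.1106°W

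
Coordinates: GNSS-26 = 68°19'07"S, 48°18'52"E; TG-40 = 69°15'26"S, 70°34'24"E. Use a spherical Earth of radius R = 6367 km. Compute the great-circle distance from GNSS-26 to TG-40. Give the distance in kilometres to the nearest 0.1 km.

GNSS-26: φ = -68.31861°, λ = +48.31444°
TG-40: φ = -69.25722°, λ = +70.57333°
Δφ = -0.9386°,  Δλ = 22.2589°
a = sin²(Δφ/2) + cos φ₁ cos φ₂ sin²(Δλ/2) = 0.004942
c = 2·arcsin(√a) = 0.140720 rad = 8.0627°
d = R·c = 6367 × 0.140720 = 896.0 km

896.0 km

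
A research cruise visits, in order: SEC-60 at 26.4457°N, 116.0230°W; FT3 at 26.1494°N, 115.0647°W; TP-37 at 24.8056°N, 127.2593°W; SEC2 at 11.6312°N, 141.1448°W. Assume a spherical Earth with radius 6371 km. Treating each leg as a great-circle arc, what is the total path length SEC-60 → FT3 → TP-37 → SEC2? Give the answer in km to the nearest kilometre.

3403 km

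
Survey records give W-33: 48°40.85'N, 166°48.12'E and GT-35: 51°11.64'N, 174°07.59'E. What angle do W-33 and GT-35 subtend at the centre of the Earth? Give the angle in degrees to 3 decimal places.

5.339°

W-33: φ = +48.68083°, λ = +166.80200°
GT-35: φ = +51.19400°, λ = +174.12650°
Δφ = 2.5132°,  Δλ = 7.3245°
a = sin²(Δφ/2) + cos φ₁ cos φ₂ sin²(Δλ/2) = 0.002169
c = 2·arcsin(√a) = 0.093181 rad = 5.3389°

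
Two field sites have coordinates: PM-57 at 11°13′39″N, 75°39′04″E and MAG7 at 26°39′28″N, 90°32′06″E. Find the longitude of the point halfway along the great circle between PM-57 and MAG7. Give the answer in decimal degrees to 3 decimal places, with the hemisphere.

82.745°E

PM-57: φ = +11.22750°, λ = +75.65111°
MAG7: φ = +26.65778°, λ = +90.53500°
Bx = cos φ₂ cos Δλ = 0.863717,  By = cos φ₂ sin Δλ = 0.229557
φₘ = atan2(sin φ₁ + sin φ₂, √((cos φ₁ + Bx)² + By²)) = 19.09162°
λₘ = λ₁ + atan2(By, cos φ₁ + Bx) = 82.74508°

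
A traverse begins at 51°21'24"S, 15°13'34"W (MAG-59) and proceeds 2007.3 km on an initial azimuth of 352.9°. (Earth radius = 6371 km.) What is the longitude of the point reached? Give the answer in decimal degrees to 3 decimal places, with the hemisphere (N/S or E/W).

17.856°W

MAG-59: φ = -51.35667°, λ = -15.22611°
δ = d/R = 2007.3/6371 = 0.315068 rad
φ₂ = arcsin(sin φ₁ cos δ + cos φ₁ sin δ cos θ)
   = arcsin(-0.78105·0.95078 + 0.62447·0.30988·0.99233) = -33.40637°
λ₂ = λ₁ + atan2(sin θ sin δ cos φ₁, cos δ − sin φ₁ sin φ₂) = -17.85589°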